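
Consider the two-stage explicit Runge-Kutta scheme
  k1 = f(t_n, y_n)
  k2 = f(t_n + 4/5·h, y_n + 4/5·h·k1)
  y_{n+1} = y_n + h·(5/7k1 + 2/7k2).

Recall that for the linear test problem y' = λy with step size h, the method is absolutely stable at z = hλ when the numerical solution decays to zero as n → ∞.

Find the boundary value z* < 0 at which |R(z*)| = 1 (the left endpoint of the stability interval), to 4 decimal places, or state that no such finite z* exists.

z* = -4.3750.

Test eqn y'=λy, z=hλ:
  k1=λy_n ⇒ h·k1=z·y_n;  k2=λ(1+4/5z)y_n ⇒ h·k2=z(1+4/5z)y_n
  y_{n+1}/y_n = 1 + 5/7z + 2/7z(1+4/5z) = 1 + z + 8/35z²
  R(z) = 1 + z + 8/35z².

Find x<0 with |R(x)|<1.
x=-1.73: |R|=0.0459
R=1: x+8/35x²=0 ⇒ x=−35/8=-4.3750; min R=1−1/(4·8/35)=-0.0938>−1
Confirm numerically:
  x=-4.161: |R|=0.79647 <1
  x=-2.464: |R|=0.07628 <1
  x=-2.396: |R|=0.08381 <1
  x=-4.874: |R|=1.55591 >1
  x=-4.417: |R|=1.04240 >1
Interval (-4.3750, 0).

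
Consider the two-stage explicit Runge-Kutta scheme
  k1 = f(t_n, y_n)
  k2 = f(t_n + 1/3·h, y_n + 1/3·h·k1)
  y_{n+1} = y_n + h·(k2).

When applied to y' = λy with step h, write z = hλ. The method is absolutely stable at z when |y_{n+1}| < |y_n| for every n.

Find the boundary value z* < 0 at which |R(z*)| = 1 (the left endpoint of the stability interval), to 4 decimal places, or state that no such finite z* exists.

z* = -3.0000.

On y'=λy, z=hλ:
  k1=λy_n ⇒ h·k1=z·y_n;  k2=λ(1+1/3z)y_n ⇒ h·k2=z(1+1/3z)y_n
  y_{n+1}/y_n = 1 + z(1+1/3z) = 1 + z + 1/3z²
  Hence R(z) = 1 + z + 1/3z².

Solve |R(x)|<1 on ℝ⁻.
x=-1.37: |R|=0.2556
R=1: x+1/3x²=0 ⇒ x=−3=-3.0000; min R=1−1/(4·1/3)=0.2500>−1
Confirm numerically:
  x=-2.973: |R|=0.97324 <1
  x=-2.894: |R|=0.89775 <1
  x=-2.384: |R|=0.51049 <1
  x=-1.562: |R|=0.25128 <1
  x=-3.567: |R|=1.67416 >1
  x=-3.275: |R|=1.30021 >1
  x=-3.216: |R|=1.23155 >1
Interval (-3.0000, 0).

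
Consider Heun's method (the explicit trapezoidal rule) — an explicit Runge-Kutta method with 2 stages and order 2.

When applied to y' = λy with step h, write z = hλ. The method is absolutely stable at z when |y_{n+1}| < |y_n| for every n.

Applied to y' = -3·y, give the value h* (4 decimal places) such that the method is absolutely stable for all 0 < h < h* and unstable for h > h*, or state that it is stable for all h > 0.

On y'=λy, z=hλ:
  order 2, 2-stage ⇒ R(z)=1+z+z^2/2
  (e.g. R(-1.33)=0.55445, |R|=0.55445)

Solve |R(x)|<1 on ℝ⁻.
x=-1.33: |R|=0.5544
|R(-2.11)|=1.1160 |R(-2.03)|=1.0304 |R(-1.3)|=0.5450
Bisect:
  x_lo=-2.7197 |R|=1.9787  x_hi=-0.2124 |R|=0.8102
  mid=-1.46606 |R|=0.60861 →hi
  mid=-2.09289 |R|=1.09721 →lo
  mid=-1.77948 |R|=0.80379 →hi
  mid=-1.93618 |R|=0.93822 →hi
  mid=-2.01454 |R|=1.01464 →lo
  mid=-1.97536 |R|=0.97567 →hi
  mid=-1.99495 |R|=0.99496 →hi
  mid=-2.00474 |R|=1.00476 →lo
  mid=-1.99985 |R|=0.99985 →hi
  ...
  [-2.00000,-1.99985] ⇒ x*=-2.0000
So |R|<1 on (-2.0000, 0).

(-2.0000,0); λ=-3 ⇒ h* = 0.6667.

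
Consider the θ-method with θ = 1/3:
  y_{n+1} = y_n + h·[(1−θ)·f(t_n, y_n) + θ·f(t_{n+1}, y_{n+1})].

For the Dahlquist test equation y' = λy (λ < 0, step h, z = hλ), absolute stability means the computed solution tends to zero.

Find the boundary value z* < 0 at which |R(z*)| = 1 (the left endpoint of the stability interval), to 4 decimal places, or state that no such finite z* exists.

With y'=λy (z=hλ):
  y_{n+1} = y_n + z·[2/3·y_n + 1/3·y_{n+1}] ⇒ (1 − 1/3z)y_{n+1} = (1 + 2/3z)y_n
  ⇒ R(z) = (1 + 2/3z)/(1 − 1/3z).

Solve |R(x)|<1 on ℝ⁻.
x=-0.5: |R|=0.5714
R=−1: 1+2/3x = −1+1/3x ⇒ -1/3x=2 ⇒ x=2/(-1/3)=-6.0000
Confirm numerically:
  x=-5.027: |R|=0.87878 <1
  x=-5.023: |R|=0.87823 <1
  x=-4.103: |R|=0.73293 <1
  x=-6.476: |R|=1.05023 >1
  x=-6.311: |R|=1.03340 >1
  x=-6.178: |R|=1.01939 >1
So |R|<1 on (-6.0000, 0).

z* = -6.0000.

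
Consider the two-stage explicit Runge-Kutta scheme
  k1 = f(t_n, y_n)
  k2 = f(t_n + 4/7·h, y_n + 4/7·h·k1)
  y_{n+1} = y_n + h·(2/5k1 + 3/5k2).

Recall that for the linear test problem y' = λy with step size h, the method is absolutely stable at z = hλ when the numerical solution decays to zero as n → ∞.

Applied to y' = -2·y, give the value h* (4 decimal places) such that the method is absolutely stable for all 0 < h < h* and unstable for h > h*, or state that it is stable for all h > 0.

Set f=λy, z=hλ:
  k1=λy_n ⇒ h·k1=z·y_n;  k2=λ(1+4/7z)y_n ⇒ h·k2=z(1+4/7z)y_n
  y_{n+1}/y_n = 1 + 2/5z + 3/5z(1+4/7z) = 1 + z + 12/35z²
  ⇒ R(z) = 1 + z + 12/35z².

Find x<0 with |R(x)|<1.
x=-1.13: |R|=0.3078
R=1: x+12/35x²=0 ⇒ x=−35/12=-2.9167; min R=1−1/(4·12/35)=0.2708>−1
Confirm numerically:
  x=-2.754: |R|=0.84641 <1
  x=-2.227: |R|=0.47341 <1
  x=-1.340: |R|=0.27563 <1
  x=-1.286: |R|=0.28102 <1
  x=-3.431: |R|=1.60503 >1
  x=-3.186: |R|=1.29420 >1
Stable set (-2.9167, 0).

(-2.9167,0); λ=-2 ⇒ h* = (35/12)/2 = 1.4583.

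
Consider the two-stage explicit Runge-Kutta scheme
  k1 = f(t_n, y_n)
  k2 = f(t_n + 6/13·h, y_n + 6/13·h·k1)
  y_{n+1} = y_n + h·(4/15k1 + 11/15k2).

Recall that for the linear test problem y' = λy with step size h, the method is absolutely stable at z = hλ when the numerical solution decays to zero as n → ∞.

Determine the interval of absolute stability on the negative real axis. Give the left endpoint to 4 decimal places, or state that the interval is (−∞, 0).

z∈(-2.9545,0).

With y'=λy (z=hλ):
  k1=λy_n ⇒ h·k1=z·y_n;  k2=λ(1+6/13z)y_n ⇒ h·k2=z(1+6/13z)y_n
  y_{n+1}/y_n = 1 + 4/15z + 11/15z(1+6/13z) = 1 + z + 22/65z²
  ⇒ R(z) = 1 + z + 22/65z².

Boundary: |R(x)|=1, x<0.
x=-0.89: |R|=0.3781
R=1: x+22/65x²=0 ⇒ x=−65/22=-2.9545; min R=1−1/(4·22/65)=0.2614>−1
Confirm numerically:
  x=-2.490: |R|=0.60850 <1
  x=-2.280: |R|=0.47946 <1
  x=-1.520: |R|=0.26198 <1
  x=-3.528: |R|=1.68476 >1
  x=-3.304: |R|=1.39079 >1
  x=-3.198: |R|=1.26352 >1
Stable set (-2.9545, 0).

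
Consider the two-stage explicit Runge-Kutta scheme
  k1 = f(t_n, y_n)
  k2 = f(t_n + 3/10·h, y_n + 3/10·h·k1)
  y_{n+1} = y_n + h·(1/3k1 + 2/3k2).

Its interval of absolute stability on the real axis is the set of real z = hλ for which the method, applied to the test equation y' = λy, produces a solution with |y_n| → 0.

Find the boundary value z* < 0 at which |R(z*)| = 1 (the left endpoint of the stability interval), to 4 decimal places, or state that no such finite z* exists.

left endpoint -5.0000.

With y'=λy (z=hλ):
  k1=λy_n ⇒ h·k1=z·y_n;  k2=λ(1+3/10z)y_n ⇒ h·k2=z(1+3/10z)y_n
  y_{n+1}/y_n = 1 + 1/3z + 2/3z(1+3/10z) = 1 + z + 1/5z²
  R(z) = 1 + z + 1/5z².

Solve |R(x)|<1 on ℝ⁻.
x=-1.5: |R|=0.0500
R=1: x+1/5x²=0 ⇒ x=−5=-5.0000; min R=1−1/(4·1/5)=-0.2500>−1
Confirm numerically:
  x=-4.785: |R|=0.79425 <1
  x=-3.950: |R|=0.17050 <1
  x=-3.317: |R|=0.11650 <1
  x=-2.741: |R|=0.23838 <1
  x=-5.379: |R|=1.40773 >1
  x=-5.149: |R|=1.15344 >1
So |R|<1 on (-5.0000, 0).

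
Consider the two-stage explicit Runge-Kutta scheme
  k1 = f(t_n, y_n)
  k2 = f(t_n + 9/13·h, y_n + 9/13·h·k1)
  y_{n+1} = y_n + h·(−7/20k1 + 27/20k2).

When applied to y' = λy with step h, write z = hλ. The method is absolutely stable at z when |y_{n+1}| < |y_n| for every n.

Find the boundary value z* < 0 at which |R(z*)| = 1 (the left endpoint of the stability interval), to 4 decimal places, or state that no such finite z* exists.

Set f=λy, z=hλ:
  k1=λy_n ⇒ h·k1=z·y_n;  k2=λ(1+9/13z)y_n ⇒ h·k2=z(1+9/13z)y_n
  y_{n+1}/y_n = 1 − 7/20z + 27/20z(1+9/13z) = 1 + z + 243/260z²
  so R(z) = 1 + z + 243/260z².

Find x<0 with |R(x)|<1.
x=-1.33: |R|=1.3232
R=1: x+243/260x²=0 ⇒ x=−260/243=-1.0700; min R=1−1/(4·243/260)=0.7325>−1
Confirm numerically:
  x=-0.955: |R|=0.89739 <1
  x=-0.951: |R|=0.89427 <1
  x=-0.891: |R|=0.85097 <1
  x=-0.480: |R|=0.73534 <1
  x=-1.647: |R|=1.88825 >1
  x=-1.561: |R|=1.71640 >1
Interval (-1.0700, 0).

left endpoint -1.0700.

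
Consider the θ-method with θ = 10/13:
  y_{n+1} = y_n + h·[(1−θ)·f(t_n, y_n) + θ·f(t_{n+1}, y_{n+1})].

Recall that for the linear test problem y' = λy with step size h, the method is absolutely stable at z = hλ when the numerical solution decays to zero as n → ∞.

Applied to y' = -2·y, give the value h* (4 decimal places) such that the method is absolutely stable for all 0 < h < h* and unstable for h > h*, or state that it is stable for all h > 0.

(−∞, 0) — no finite endpoint. Any h>0 works for λ=-2.

Set f=λy, z=hλ:
  y_{n+1} = y_n + z·[3/13·y_n + 10/13·y_{n+1}] ⇒ (1 − 10/13z)y_{n+1} = (1 + 3/13z)y_n
  so R(z) = (1 + 3/13z)/(1 − 10/13z).

Find x<0 with |R(x)|<1.
x=-0.79: |R|=0.5086
x=-2: |R|=0.2121
x=-10: |R|=0.1504
x=-100: |R|=0.2833
θ=10/13≥1/2 ⇒ |1+3/13x|<|1−10/13x| ∀x<0 ⇒ interval (−∞,0).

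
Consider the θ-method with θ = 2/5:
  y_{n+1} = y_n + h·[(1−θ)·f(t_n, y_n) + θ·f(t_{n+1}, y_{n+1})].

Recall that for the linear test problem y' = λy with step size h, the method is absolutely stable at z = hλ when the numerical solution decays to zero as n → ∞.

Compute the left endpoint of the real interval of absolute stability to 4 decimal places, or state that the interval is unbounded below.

On y'=λy, z=hλ:
  y_{n+1} = y_n + z·[3/5·y_n + 2/5·y_{n+1}] ⇒ (1 − 2/5z)y_{n+1} = (1 + 3/5z)y_n
  ⇒ R(z) = (1 + 3/5z)/(1 − 2/5z).

Boundary: |R(x)|=1, x<0.
x=-0.82: |R|=0.3825
R=−1: 1+3/5x = −1+2/5x ⇒ -1/5x=2 ⇒ x=2/(-1/5)=-10.0000
Confirm numerically:
  x=-7.346: |R|=0.86522 <1
  x=-5.222: |R|=0.69062 <1
  x=-4.106: |R|=0.55389 <1
  x=-10.328: |R|=1.01278 >1
  x=-10.181: |R|=1.00714 >1
  x=-10.093: |R|=1.00369 >1
Stable set (-10.0000, 0).

left endpoint -10.0000.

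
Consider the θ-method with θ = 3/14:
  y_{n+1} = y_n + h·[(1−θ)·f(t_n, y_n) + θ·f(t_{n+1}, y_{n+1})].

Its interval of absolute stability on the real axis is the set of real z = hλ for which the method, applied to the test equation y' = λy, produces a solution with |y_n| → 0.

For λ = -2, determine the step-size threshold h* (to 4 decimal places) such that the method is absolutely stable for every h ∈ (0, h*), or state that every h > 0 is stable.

(-3.5000,0); λ=-2 ⇒ h* = (7/2)/2 = 1.7500.

Test eqn y'=λy, z=hλ:
  y_{n+1} = y_n + z·[11/14·y_n + 3/14·y_{n+1}] ⇒ (1 − 3/14z)y_{n+1} = (1 + 11/14z)y_n
  R(z) = (1 + 11/14z)/(1 − 3/14z).

Find x<0 with |R(x)|<1.
x=-1.29: |R|=0.0106
R=−1: 1+11/14x = −1+3/14x ⇒ -4/7x=2 ⇒ x=2/(-4/7)=-3.5000
Confirm numerically:
  x=-3.030: |R|=0.83716 <1
  x=-2.972: |R|=0.81567 <1
  x=-2.707: |R|=0.71321 <1
  x=-1.640: |R|=0.21353 <1
  x=-4.062: |R|=1.17169 >1
  x=-3.918: |R|=1.12984 >1
Stable set (-3.5000, 0).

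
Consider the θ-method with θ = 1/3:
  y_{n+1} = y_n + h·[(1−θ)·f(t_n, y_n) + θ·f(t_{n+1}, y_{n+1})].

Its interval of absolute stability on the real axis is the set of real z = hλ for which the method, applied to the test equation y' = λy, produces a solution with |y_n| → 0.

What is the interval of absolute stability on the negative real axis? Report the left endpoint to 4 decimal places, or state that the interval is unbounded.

With y'=λy (z=hλ):
  y_{n+1} = y_n + z·[2/3·y_n + 1/3·y_{n+1}] ⇒ (1 − 1/3z)y_{n+1} = (1 + 2/3z)y_n
  ⇒ R(z) = (1 + 2/3z)/(1 − 1/3z).

Solve |R(x)|<1 on ℝ⁻.
x=-1.37: |R|=0.0595
R=−1: 1+2/3x = −1+1/3x ⇒ -1/3x=2 ⇒ x=2/(-1/3)=-6.0000
Confirm numerically:
  x=-5.306: |R|=0.91645 <1
  x=-5.266: |R|=0.91120 <1
  x=-4.110: |R|=0.73418 <1
  x=-3.955: |R|=0.70597 <1
  x=-6.593: |R|=1.06182 >1
  x=-6.347: |R|=1.03712 >1
  x=-6.049: |R|=1.00541 >1
Interval (-6.0000, 0).

(-6.0000, 0).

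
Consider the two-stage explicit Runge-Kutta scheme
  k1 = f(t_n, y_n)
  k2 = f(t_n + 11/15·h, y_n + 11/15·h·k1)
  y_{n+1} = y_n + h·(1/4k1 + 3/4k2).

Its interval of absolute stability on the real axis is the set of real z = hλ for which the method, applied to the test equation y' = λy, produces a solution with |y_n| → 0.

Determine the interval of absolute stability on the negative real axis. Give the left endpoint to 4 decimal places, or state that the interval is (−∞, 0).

On y'=λy, z=hλ:
  k1=λy_n ⇒ h·k1=z·y_n;  k2=λ(1+11/15z)y_n ⇒ h·k2=z(1+11/15z)y_n
  y_{n+1}/y_n = 1 + 1/4z + 3/4z(1+11/15z) = 1 + z + 11/20z²
  Hence R(z) = 1 + z + 11/20z².

Boundary: |R(x)|=1, x<0.
x=-1.33: |R|=0.6429
R=1: x+11/20x²=0 ⇒ x=−20/11=-1.8182; min R=1−1/(4·11/20)=0.5455>−1
Confirm numerically:
  x=-1.309: |R|=0.63341 <1
  x=-1.073: |R|=0.56023 <1
  x=-0.892: |R|=0.54562 <1
  x=-2.214: |R|=1.48199 >1
  x=-1.948: |R|=1.13909 >1
Interval (-1.8182, 0).

(-1.8182, 0).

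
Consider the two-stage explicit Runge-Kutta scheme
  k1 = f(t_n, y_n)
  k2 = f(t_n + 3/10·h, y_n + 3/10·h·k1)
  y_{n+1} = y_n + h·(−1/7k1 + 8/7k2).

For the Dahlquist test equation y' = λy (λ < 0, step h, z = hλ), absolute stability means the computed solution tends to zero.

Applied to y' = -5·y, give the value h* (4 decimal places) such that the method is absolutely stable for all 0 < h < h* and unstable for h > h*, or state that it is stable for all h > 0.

(-2.9167,0); λ=-5 ⇒ h* = (35/12)/5 = 0.5833.

On y'=λy, z=hλ:
  k1=λy_n ⇒ h·k1=z·y_n;  k2=λ(1+3/10z)y_n ⇒ h·k2=z(1+3/10z)y_n
  y_{n+1}/y_n = 1 − 1/7z + 8/7z(1+3/10z) = 1 + z + 12/35z²
  Hence R(z) = 1 + z + 12/35z².

Find x<0 with |R(x)|<1.
x=-1.43: |R|=0.2711
R=1: x+12/35x²=0 ⇒ x=−35/12=-2.9167; min R=1−1/(4·12/35)=0.2708>−1
Confirm numerically:
  x=-2.140: |R|=0.43015 <1
  x=-2.057: |R|=0.39371 <1
  x=-1.168: |R|=0.29973 <1
  x=-3.462: |R|=1.64730 >1
  x=-3.399: |R|=1.56210 >1
Stable set (-2.9167, 0).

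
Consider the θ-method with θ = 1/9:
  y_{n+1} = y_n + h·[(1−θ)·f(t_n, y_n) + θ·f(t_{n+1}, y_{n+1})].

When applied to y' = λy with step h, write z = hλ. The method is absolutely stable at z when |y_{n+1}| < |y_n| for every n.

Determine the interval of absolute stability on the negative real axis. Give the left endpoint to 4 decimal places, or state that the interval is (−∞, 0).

Test eqn y'=λy, z=hλ:
  y_{n+1} = y_n + z·[8/9·y_n + 1/9·y_{n+1}] ⇒ (1 − 1/9z)y_{n+1} = (1 + 8/9z)y_n
  R(z) = (1 + 8/9z)/(1 − 1/9z).

Boundary: |R(x)|=1, x<0.
x=-1.56: |R|=0.3295
R=−1: 1+8/9x = −1+1/9x ⇒ -7/9x=2 ⇒ x=2/(-7/9)=-2.5714
Confirm numerically:
  x=-2.520: |R|=0.96875 <1
  x=-2.339: |R|=0.85651 <1
  x=-1.339: |R|=0.16559 <1
  x=-2.859: |R|=1.16974 >1
  x=-2.631: |R|=1.03585 >1
  x=-2.627: |R|=1.03346 >1
So |R|<1 on (-2.5714, 0).

z∈(-2.5714,0).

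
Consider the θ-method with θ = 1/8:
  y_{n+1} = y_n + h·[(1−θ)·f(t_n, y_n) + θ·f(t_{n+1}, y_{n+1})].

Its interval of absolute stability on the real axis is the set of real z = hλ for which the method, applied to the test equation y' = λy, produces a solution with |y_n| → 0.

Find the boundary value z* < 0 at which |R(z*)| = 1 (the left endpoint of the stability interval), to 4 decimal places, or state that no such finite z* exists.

Test eqn y'=λy, z=hλ:
  y_{n+1} = y_n + z·[7/8·y_n + 1/8·y_{n+1}] ⇒ (1 − 1/8z)y_{n+1} = (1 + 7/8z)y_n
  ⇒ R(z) = (1 + 7/8z)/(1 − 1/8z).

Find x<0 with |R(x)|<1.
x=-1.01: |R|=0.1032
R=−1: 1+7/8x = −1+1/8x ⇒ -3/4x=2 ⇒ x=2/(-3/4)=-2.6667
Confirm numerically:
  x=-2.614: |R|=0.97023 <1
  x=-2.455: |R|=0.87853 <1
  x=-2.012: |R|=0.60767 <1
  x=-3.250: |R|=1.31111 >1
  x=-2.786: |R|=1.06638 >1
Interval (-2.6667, 0).

left endpoint -2.6667.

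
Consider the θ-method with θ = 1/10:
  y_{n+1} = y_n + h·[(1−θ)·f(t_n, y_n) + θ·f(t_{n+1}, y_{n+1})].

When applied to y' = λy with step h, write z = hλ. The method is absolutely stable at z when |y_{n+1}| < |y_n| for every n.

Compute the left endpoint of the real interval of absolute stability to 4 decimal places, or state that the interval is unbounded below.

Test eqn y'=λy, z=hλ:
  y_{n+1} = y_n + z·[9/10·y_n + 1/10·y_{n+1}] ⇒ (1 − 1/10z)y_{n+1} = (1 + 9/10z)y_n
  Hence R(z) = (1 + 9/10z)/(1 − 1/10z).

Boundary: |R(x)|=1, x<0.
x=-0.96: |R|=0.1241
R=−1: 1+9/10x = −1+1/10x ⇒ -4/5x=2 ⇒ x=2/(-4/5)=-2.5000
Confirm numerically:
  x=-2.256: |R|=0.84073 <1
  x=-2.069: |R|=0.71431 <1
  x=-1.586: |R|=0.36889 <1
  x=-2.933: |R|=1.26784 >1
  x=-2.652: |R|=1.09611 >1
Interval (-2.5000, 0).

left endpoint -2.5000.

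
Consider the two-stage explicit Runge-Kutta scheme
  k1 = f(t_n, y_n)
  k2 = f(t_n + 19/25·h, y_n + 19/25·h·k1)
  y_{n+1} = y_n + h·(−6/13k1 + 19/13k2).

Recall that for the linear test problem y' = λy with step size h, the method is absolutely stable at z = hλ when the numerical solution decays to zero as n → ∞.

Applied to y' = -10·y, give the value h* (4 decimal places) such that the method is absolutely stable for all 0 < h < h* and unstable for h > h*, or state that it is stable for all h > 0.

(-0.9003,0); λ=-10 ⇒ h* = (325/361)/10 = 0.0900.

On y'=λy, z=hλ:
  k1=λy_n ⇒ h·k1=z·y_n;  k2=λ(1+19/25z)y_n ⇒ h·k2=z(1+19/25z)y_n
  y_{n+1}/y_n = 1 − 6/13z + 19/13z(1+19/25z) = 1 + z + 361/325z²
  ⇒ R(z) = 1 + z + 361/325z².

Solve |R(x)|<1 on ℝ⁻.
x=-1.79: |R|=2.7690
R=1: x+361/325x²=0 ⇒ x=−325/361=-0.9003; min R=1−1/(4·361/325)=0.7749>−1
Confirm numerically:
  x=-0.874: |R|=0.97449 <1
  x=-0.535: |R|=0.78293 <1
  x=-0.412: |R|=0.77655 <1
  x=-1.487: |R|=1.96910 >1
  x=-1.479: |R|=1.95074 >1
So |R|<1 on (-0.9003, 0).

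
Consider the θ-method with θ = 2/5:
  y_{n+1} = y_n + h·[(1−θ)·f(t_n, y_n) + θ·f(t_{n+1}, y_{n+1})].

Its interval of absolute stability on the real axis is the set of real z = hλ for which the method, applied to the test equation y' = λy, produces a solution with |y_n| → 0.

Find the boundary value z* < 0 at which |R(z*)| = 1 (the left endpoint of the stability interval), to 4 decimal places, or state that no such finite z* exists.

With y'=λy (z=hλ):
  y_{n+1} = y_n + z·[3/5·y_n + 2/5·y_{n+1}] ⇒ (1 − 2/5z)y_{n+1} = (1 + 3/5z)y_n
  Hence R(z) = (1 + 3/5z)/(1 − 2/5z).

Need |R(x)|<1, x<0.
x=-1.8: |R|=0.0465
R=−1: 1+3/5x = −1+2/5x ⇒ -1/5x=2 ⇒ x=2/(-1/5)=-10.0000
Confirm numerically:
  x=-9.405: |R|=0.97501 <1
  x=-7.890: |R|=0.89846 <1
  x=-7.193: |R|=0.85520 <1
  x=-6.783: |R|=0.82673 <1
  x=-10.397: |R|=1.01539 >1
  x=-10.134: |R|=1.00530 >1
So |R|<1 on (-10.0000, 0).

z* = -10.0000.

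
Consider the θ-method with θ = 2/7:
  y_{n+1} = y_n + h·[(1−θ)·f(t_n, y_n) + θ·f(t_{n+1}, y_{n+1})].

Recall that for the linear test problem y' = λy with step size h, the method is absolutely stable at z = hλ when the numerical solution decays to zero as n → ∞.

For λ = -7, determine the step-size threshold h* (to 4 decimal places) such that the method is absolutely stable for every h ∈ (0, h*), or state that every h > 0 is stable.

(-4.6667,0); λ=-7 ⇒ h* = (14/3)/7 = 0.6667.

Set f=λy, z=hλ:
  y_{n+1} = y_n + z·[5/7·y_n + 2/7·y_{n+1}] ⇒ (1 − 2/7z)y_{n+1} = (1 + 5/7z)y_n
  ⇒ R(z) = (1 + 5/7z)/(1 − 2/7z).

Find x<0 with |R(x)|<1.
x=-1.39: |R|=0.0051
R=−1: 1+5/7x = −1+2/7x ⇒ -3/7x=2 ⇒ x=2/(-3/7)=-4.6667
Confirm numerically:
  x=-3.902: |R|=0.84504 <1
  x=-3.299: |R|=0.69826 <1
  x=-2.618: |R|=0.49771 <1
  x=-4.937: |R|=1.04806 >1
  x=-4.823: |R|=1.02817 >1
  x=-4.771: |R|=1.01892 >1
So |R|<1 on (-4.6667, 0).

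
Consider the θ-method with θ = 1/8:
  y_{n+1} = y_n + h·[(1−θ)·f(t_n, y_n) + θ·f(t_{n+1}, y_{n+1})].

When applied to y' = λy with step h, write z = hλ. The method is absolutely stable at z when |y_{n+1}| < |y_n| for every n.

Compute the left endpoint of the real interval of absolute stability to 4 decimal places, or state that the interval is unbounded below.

left endpoint -2.6667.

With y'=λy (z=hλ):
  y_{n+1} = y_n + z·[7/8·y_n + 1/8·y_{n+1}] ⇒ (1 − 1/8z)y_{n+1} = (1 + 7/8z)y_n
  so R(z) = (1 + 7/8z)/(1 − 1/8z).

Find x<0 with |R(x)|<1.
x=-1.57: |R|=0.3124
R=−1: 1+7/8x = −1+1/8x ⇒ -3/4x=2 ⇒ x=2/(-3/4)=-2.6667
Confirm numerically:
  x=-2.562: |R|=0.94054 <1
  x=-2.053: |R|=0.63374 <1
  x=-1.581: |R|=0.32011 <1
  x=-1.370: |R|=0.16969 <1
  x=-3.148: |R|=1.25906 >1
  x=-3.028: |R|=1.19659 >1
  x=-2.706: |R|=1.02204 >1
So |R|<1 on (-2.6667, 0).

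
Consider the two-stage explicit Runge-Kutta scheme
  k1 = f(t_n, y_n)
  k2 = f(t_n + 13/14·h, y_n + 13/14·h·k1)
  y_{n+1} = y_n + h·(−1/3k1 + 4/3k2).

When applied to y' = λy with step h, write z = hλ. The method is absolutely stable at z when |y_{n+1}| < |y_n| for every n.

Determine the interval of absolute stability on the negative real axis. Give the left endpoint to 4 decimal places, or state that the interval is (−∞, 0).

(-0.8077, 0).

With y'=λy (z=hλ):
  k1=λy_n ⇒ h·k1=z·y_n;  k2=λ(1+13/14z)y_n ⇒ h·k2=z(1+13/14z)y_n
  y_{n+1}/y_n = 1 − 1/3z + 4/3z(1+13/14z) = 1 + z + 26/21z²
  R(z) = 1 + z + 26/21z².

Boundary: |R(x)|=1, x<0.
x=-0.86: |R|=1.0557
R=1: x+26/21x²=0 ⇒ x=−21/26=-0.8077; min R=1−1/(4·26/21)=0.7981>−1
Confirm numerically:
  x=-0.786: |R|=0.97889 <1
  x=-0.628: |R|=0.86028 <1
  x=-0.611: |R|=0.85121 <1
  x=-0.441: |R|=0.79979 <1
  x=-1.261: |R|=1.70772 >1
  x=-1.088: |R|=1.37759 >1
  x=-0.953: |R|=1.17145 >1
So |R|<1 on (-0.8077, 0).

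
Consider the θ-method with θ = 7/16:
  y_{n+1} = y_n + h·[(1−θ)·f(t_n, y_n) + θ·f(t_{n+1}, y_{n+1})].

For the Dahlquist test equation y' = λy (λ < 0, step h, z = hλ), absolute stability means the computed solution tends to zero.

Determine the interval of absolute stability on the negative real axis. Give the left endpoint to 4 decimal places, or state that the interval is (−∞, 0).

z∈(-16.0000,0).

Set f=λy, z=hλ:
  y_{n+1} = y_n + z·[9/16·y_n + 7/16·y_{n+1}] ⇒ (1 − 7/16z)y_{n+1} = (1 + 9/16z)y_n
  so R(z) = (1 + 9/16z)/(1 − 7/16z).

Solve |R(x)|<1 on ℝ⁻.
x=-0.67: |R|=0.4819
R=−1: 1+9/16x = −1+7/16x ⇒ -1/8x=2 ⇒ x=2/(-1/8)=-16.0000
Confirm numerically:
  x=-12.693: |R|=0.93692 <1
  x=-11.394: |R|=0.90380 <1
  x=-9.814: |R|=0.85393 <1
  x=-16.444: |R|=1.00677 >1
  x=-16.112: |R|=1.00174 >1
Stable set (-16.0000, 0).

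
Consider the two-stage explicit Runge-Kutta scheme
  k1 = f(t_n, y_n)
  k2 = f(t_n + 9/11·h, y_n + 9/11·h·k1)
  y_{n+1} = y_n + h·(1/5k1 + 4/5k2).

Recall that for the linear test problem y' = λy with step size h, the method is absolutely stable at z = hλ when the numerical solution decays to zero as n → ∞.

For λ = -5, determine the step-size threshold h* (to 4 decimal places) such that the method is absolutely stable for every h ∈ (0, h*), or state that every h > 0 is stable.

(-1.5278,0); λ=-5 ⇒ h* = (55/36)/5 = 0.3056.

Test eqn y'=λy, z=hλ:
  k1=λy_n ⇒ h·k1=z·y_n;  k2=λ(1+9/11z)y_n ⇒ h·k2=z(1+9/11z)y_n
  y_{n+1}/y_n = 1 + 1/5z + 4/5z(1+9/11z) = 1 + z + 36/55z²
  ⇒ R(z) = 1 + z + 36/55z².

Boundary: |R(x)|=1, x<0.
x=-0.36: |R|=0.7248
R=1: x+36/55x²=0 ⇒ x=−55/36=-1.5278; min R=1−1/(4·36/55)=0.6181>−1
Confirm numerically:
  x=-1.161: |R|=0.72128 <1
  x=-0.994: |R|=0.65271 <1
  x=-0.903: |R|=0.63072 <1
  x=-0.769: |R|=0.61807 <1
  x=-1.815: |R|=1.34122 >1
  x=-1.756: |R|=1.26231 >1
  x=-1.728: |R|=1.22646 >1
Interval (-1.5278, 0).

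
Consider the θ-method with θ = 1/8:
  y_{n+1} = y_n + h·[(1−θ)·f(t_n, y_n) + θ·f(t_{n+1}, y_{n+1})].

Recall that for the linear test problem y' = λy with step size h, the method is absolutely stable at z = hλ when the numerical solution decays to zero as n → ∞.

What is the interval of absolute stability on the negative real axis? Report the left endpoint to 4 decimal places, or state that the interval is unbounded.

Test eqn y'=λy, z=hλ:
  y_{n+1} = y_n + z·[7/8·y_n + 1/8·y_{n+1}] ⇒ (1 − 1/8z)y_{n+1} = (1 + 7/8z)y_n
  R(z) = (1 + 7/8z)/(1 − 1/8z).

Need |R(x)|<1, x<0.
x=-0.51: |R|=0.5206
R=−1: 1+7/8x = −1+1/8x ⇒ -3/4x=2 ⇒ x=2/(-3/4)=-2.6667
Confirm numerically:
  x=-2.485: |R|=0.89604 <1
  x=-1.666: |R|=0.37885 <1
  x=-1.339: |R|=0.14702 <1
  x=-3.222: |R|=1.29692 >1
  x=-3.081: |R|=1.22435 >1
  x=-2.918: |R|=1.13812 >1
Stable set (-2.6667, 0).

z∈(-2.6667,0).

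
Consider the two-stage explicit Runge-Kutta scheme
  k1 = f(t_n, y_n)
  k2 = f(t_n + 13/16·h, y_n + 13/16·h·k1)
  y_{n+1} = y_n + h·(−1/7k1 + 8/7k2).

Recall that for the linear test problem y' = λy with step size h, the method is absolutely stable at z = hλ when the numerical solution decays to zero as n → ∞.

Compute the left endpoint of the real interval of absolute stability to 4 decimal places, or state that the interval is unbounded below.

With y'=λy (z=hλ):
  k1=λy_n ⇒ h·k1=z·y_n;  k2=λ(1+13/16z)y_n ⇒ h·k2=z(1+13/16z)y_n
  y_{n+1}/y_n = 1 − 1/7z + 8/7z(1+13/16z) = 1 + z + 13/14z²
  Hence R(z) = 1 + z + 13/14z².

Need |R(x)|<1, x<0.
x=-0.93: |R|=0.8731
R=1: x+13/14x²=0 ⇒ x=−14/13=-1.0769; min R=1−1/(4·13/14)=0.7308>−1
Confirm numerically:
  x=-1.031: |R|=0.95604 <1
  x=-0.916: |R|=0.86312 <1
  x=-0.511: |R|=0.73147 <1
  x=-1.589: |R|=1.75557 >1
  x=-1.305: |R|=1.27638 >1
Interval (-1.0769, 0).

left endpoint -1.0769.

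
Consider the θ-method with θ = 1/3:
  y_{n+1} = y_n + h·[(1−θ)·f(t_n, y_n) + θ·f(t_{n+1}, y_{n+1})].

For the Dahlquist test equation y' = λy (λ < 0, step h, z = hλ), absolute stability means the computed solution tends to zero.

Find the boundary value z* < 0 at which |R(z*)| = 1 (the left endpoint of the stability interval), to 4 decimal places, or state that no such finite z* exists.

On y'=λy, z=hλ:
  y_{n+1} = y_n + z·[2/3·y_n + 1/3·y_{n+1}] ⇒ (1 − 1/3z)y_{n+1} = (1 + 2/3z)y_n
  R(z) = (1 + 2/3z)/(1 − 1/3z).

Need |R(x)|<1, x<0.
x=-1.43: |R|=0.0316
R=−1: 1+2/3x = −1+1/3x ⇒ -1/3x=2 ⇒ x=2/(-1/3)=-6.0000
Confirm numerically:
  x=-5.040: |R|=0.88060 <1
  x=-4.760: |R|=0.84021 <1
  x=-3.392: |R|=0.59199 <1
  x=-3.285: |R|=0.56802 <1
  x=-6.589: |R|=1.06142 >1
  x=-6.497: |R|=1.05233 >1
  x=-6.057: |R|=1.00629 >1
So |R|<1 on (-6.0000, 0).

left endpoint -6.0000.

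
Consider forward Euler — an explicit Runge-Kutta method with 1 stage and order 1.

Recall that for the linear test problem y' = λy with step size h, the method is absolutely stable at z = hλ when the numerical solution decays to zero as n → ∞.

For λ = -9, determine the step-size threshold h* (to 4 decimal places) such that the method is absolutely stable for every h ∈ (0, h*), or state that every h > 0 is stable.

Test eqn y'=λy, z=hλ:
  order 1, 1-stage ⇒ R(z)=1+z
  (e.g. R(-0.73)=0.27000, |R|=0.27000)

Find x<0 with |R(x)|<1.
x=-0.73: |R|=0.2700
|R(-2.22)|=1.2200 |R(-2.16)|=1.1600 |R(-0.55)|=0.4500
Bisect:
  x_lo=-2.3231 |R|=1.3231  x_hi=-0.1361 |R|=0.8639
  mid=-1.22962 |R|=0.22962 →hi
  mid=-1.77638 |R|=0.77638 →hi
  mid=-2.04975 |R|=1.04975 →lo
  mid=-1.91307 |R|=0.91307 →hi
  mid=-1.98141 |R|=0.98141 →hi
  mid=-2.01558 |R|=1.01558 →lo
  mid=-1.99850 |R|=0.99850 →hi
  mid=-2.00704 |R|=1.00704 →lo
  ...
  [-2.00010,-1.99996] ⇒ x*=-2.0000
So |R|<1 on (-2.0000, 0).

(-2.0000,0); λ=-9 ⇒ h* = 0.2222.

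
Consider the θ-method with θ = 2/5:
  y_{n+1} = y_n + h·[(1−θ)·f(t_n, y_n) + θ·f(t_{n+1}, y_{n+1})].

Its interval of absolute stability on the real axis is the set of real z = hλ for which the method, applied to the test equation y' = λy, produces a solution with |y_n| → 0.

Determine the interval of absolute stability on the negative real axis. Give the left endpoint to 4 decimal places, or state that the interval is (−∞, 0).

(-10.0000, 0).

Test eqn y'=λy, z=hλ:
  y_{n+1} = y_n + z·[3/5·y_n + 2/5·y_{n+1}] ⇒ (1 − 2/5z)y_{n+1} = (1 + 3/5z)y_n
  Hence R(z) = (1 + 3/5z)/(1 − 2/5z).

Solve |R(x)|<1 on ℝ⁻.
x=-1.15: |R|=0.2123
R=−1: 1+3/5x = −1+2/5x ⇒ -1/5x=2 ⇒ x=2/(-1/5)=-10.0000
Confirm numerically:
  x=-6.625: |R|=0.81507 <1
  x=-6.291: |R|=0.78905 <1
  x=-5.071: |R|=0.67448 <1
  x=-4.017: |R|=0.54097 <1
  x=-10.551: |R|=1.02111 >1
  x=-10.388: |R|=1.01505 >1
  x=-10.077: |R|=1.00306 >1
Stable set (-10.0000, 0).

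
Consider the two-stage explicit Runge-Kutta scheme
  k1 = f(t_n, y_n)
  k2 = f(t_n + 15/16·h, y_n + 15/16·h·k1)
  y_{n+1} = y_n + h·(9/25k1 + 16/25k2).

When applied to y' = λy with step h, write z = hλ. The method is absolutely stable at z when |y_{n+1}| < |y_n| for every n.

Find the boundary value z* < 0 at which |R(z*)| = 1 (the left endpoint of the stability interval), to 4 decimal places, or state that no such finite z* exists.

z* = -1.6667.

Test eqn y'=λy, z=hλ:
  k1=λy_n ⇒ h·k1=z·y_n;  k2=λ(1+15/16z)y_n ⇒ h·k2=z(1+15/16z)y_n
  y_{n+1}/y_n = 1 + 9/25z + 16/25z(1+15/16z) = 1 + z + 3/5z²
  so R(z) = 1 + z + 3/5z².

Boundary: |R(x)|=1, x<0.
x=-1.07: |R|=0.6169
R=1: x+3/5x²=0 ⇒ x=−5/3=-1.6667; min R=1−1/(4·3/5)=0.5833>−1
Confirm numerically:
  x=-1.596: |R|=0.93233 <1
  x=-1.410: |R|=0.78286 <1
  x=-1.164: |R|=0.64894 <1
  x=-0.912: |R|=0.58705 <1
  x=-1.918: |R|=1.28923 >1
  x=-1.909: |R|=1.27757 >1
So |R|<1 on (-1.6667, 0).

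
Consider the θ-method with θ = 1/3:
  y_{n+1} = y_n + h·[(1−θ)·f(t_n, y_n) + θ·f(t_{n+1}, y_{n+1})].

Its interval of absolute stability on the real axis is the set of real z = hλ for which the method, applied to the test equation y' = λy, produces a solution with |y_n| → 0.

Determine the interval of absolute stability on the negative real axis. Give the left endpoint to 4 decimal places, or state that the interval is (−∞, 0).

(-6.0000, 0).

Set f=λy, z=hλ:
  y_{n+1} = y_n + z·[2/3·y_n + 1/3·y_{n+1}] ⇒ (1 − 1/3z)y_{n+1} = (1 + 2/3z)y_n
  ⇒ R(z) = (1 + 2/3z)/(1 − 1/3z).

Find x<0 with |R(x)|<1.
x=-1.26: |R|=0.1127
R=−1: 1+2/3x = −1+1/3x ⇒ -1/3x=2 ⇒ x=2/(-1/3)=-6.0000
Confirm numerically:
  x=-4.959: |R|=0.86920 <1
  x=-3.558: |R|=0.62763 <1
  x=-3.530: |R|=0.62175 <1
  x=-3.503: |R|=0.61602 <1
  x=-6.532: |R|=1.05581 >1
  x=-6.028: |R|=1.00310 >1
Interval (-6.0000, 0).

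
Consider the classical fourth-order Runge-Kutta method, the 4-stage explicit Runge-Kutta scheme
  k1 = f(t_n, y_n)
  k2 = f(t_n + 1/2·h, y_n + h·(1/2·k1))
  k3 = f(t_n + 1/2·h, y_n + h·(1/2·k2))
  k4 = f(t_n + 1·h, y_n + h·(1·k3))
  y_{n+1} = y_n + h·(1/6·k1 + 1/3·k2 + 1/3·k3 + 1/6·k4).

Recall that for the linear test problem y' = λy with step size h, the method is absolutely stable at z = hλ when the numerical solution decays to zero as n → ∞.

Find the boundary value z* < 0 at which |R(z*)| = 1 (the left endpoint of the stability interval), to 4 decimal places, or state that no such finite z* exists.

left endpoint -2.7853.

Test eqn y'=λy, z=hλ:
  order 4, 4-stage ⇒ R(z)=1+z+z^2/2+z^3/6+z^4/24
  (e.g. R(-1.11)=0.34136, |R|=0.34136)

Solve |R(x)|<1 on ℝ⁻.
x=-1.11: |R|=0.3414
|R(-3.08)|=1.5432 |R(-2.25)|=0.4507 |R(-1.8)|=0.2854
Bisect:
  x_lo=-3.2679 |R|=2.0073  x_hi=-0.0971 |R|=0.9074
  mid=-1.68255 |R|=0.27300 →hi
  mid=-2.47525 |R|=0.62469 →hi
  mid=-2.87160 |R|=1.13811 →lo
  mid=-2.67342 |R|=0.84402 →hi
  mid=-2.77251 |R|=0.98089 →hi
  mid=-2.82205 |R|=1.05685 →lo
  mid=-2.79728 |R|=1.01822 →lo
  mid=-2.78489 |R|=0.99940 →hi
  mid=-2.79109 |R|=1.00877 →lo
  mid=-2.78799 |R|=1.00407 →lo
  ...
  [-2.78547,-2.78528] ⇒ x*=-2.7853
So |R|<1 on (-2.7853, 0).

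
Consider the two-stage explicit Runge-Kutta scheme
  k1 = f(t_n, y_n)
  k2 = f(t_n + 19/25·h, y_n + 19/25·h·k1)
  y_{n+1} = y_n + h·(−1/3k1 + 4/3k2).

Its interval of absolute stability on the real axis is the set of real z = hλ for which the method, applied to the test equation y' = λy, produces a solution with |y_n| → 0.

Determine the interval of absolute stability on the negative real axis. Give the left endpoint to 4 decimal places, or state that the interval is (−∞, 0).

z∈(-0.9868,0).

Set f=λy, z=hλ:
  k1=λy_n ⇒ h·k1=z·y_n;  k2=λ(1+19/25z)y_n ⇒ h·k2=z(1+19/25z)y_n
  y_{n+1}/y_n = 1 − 1/3z + 4/3z(1+19/25z) = 1 + z + 76/75z²
  R(z) = 1 + z + 76/75z².

Need |R(x)|<1, x<0.
x=-0.61: |R|=0.7671
R=1: x+76/75x²=0 ⇒ x=−75/76=-0.9868; min R=1−1/(4·76/75)=0.7533>−1
Confirm numerically:
  x=-0.955: |R|=0.96919 <1
  x=-0.945: |R|=0.95993 <1
  x=-0.461: |R|=0.75435 <1
  x=-1.224: |R|=1.29415 >1
  x=-1.062: |R|=1.08088 >1
So |R|<1 on (-0.9868, 0).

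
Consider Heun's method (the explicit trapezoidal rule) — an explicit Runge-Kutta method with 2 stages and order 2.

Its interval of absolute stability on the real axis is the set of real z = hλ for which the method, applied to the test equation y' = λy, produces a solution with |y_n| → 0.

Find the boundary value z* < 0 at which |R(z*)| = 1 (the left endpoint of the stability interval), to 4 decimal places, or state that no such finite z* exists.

On y'=λy, z=hλ:
  order 2, 2-stage ⇒ R(z)=1+z+z^2/2
  (e.g. R(-0.48)=0.63520, |R|=0.63520)

Need |R(x)|<1, x<0.
x=-0.48: |R|=0.6352
|R(-2.13)|=1.1384 |R(-1.3)|=0.5450 |R(-1.13)|=0.5085
Bisect:
  x_lo=-2.6945 |R|=1.9356  x_hi=-0.1925 |R|=0.8260
  mid=-1.44347 |R|=0.59833 →hi
  mid=-2.06896 |R|=1.07134 →lo
  mid=-1.75622 |R|=0.78593 →hi
  mid=-1.91259 |R|=0.91641 →hi
  mid=-1.99078 |R|=0.99082 →hi
  mid=-2.02987 |R|=1.03032 →lo
  mid=-2.01032 |R|=1.01038 →lo
  mid=-2.00055 |R|=1.00055 →lo
  mid=-1.99566 |R|=0.99567 →hi
  mid=-1.99811 |R|=0.99811 →hi
  ...
  [-2.00009,-1.99994] ⇒ x*=-2.0000
Interval (-2.0000, 0).

left endpoint -2.0000.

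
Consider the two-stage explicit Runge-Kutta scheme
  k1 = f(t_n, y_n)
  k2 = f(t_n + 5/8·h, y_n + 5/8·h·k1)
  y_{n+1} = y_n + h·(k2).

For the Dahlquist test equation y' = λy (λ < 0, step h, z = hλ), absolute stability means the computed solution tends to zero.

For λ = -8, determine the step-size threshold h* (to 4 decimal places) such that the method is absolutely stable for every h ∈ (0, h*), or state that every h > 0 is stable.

Set f=λy, z=hλ:
  k1=λy_n ⇒ h·k1=z·y_n;  k2=λ(1+5/8z)y_n ⇒ h·k2=z(1+5/8z)y_n
  y_{n+1}/y_n = 1 + z(1+5/8z) = 1 + z + 5/8z²
  ⇒ R(z) = 1 + z + 5/8z².

Boundary: |R(x)|=1, x<0.
x=-1.18: |R|=0.6902
R=1: x+5/8x²=0 ⇒ x=−8/5=-1.6000; min R=1−1/(4·5/8)=0.6000>−1
Confirm numerically:
  x=-1.208: |R|=0.70404 <1
  x=-1.024: |R|=0.63136 <1
  x=-0.969: |R|=0.61785 <1
  x=-0.651: |R|=0.61388 <1
  x=-1.741: |R|=1.15343 >1
  x=-1.727: |R|=1.13708 >1
Interval (-1.6000, 0).

(-1.6000,0); λ=-8 ⇒ h* = (8/5)/8 = 0.2000.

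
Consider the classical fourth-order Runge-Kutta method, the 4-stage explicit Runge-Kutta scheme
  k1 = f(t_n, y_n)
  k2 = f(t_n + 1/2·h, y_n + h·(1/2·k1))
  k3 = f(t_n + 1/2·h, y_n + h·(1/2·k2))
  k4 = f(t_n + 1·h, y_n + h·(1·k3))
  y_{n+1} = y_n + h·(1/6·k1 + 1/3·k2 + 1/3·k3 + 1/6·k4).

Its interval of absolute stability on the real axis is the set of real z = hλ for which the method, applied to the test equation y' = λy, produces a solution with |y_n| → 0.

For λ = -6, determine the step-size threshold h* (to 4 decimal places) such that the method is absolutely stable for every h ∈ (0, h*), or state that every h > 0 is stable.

(-2.7853,0); λ=-6 ⇒ h* = 0.4642.

With y'=λy (z=hλ):
  order 4, 4-stage ⇒ R(z)=1+z+z^2/2+z^3/6+z^4/24
  (e.g. R(-0.75)=0.47412, |R|=0.47412)

Solve |R(x)|<1 on ℝ⁻.
x=-0.75: |R|=0.4741
|R(-2.74)|=0.9338 |R(-1.85)|=0.2940 |R(-1.57)|=0.2706
Bisect:
  x_lo=-3.2934 |R|=2.0781  x_hi=-0.0978 |R|=0.9068
  mid=-1.69560 |R|=0.27385 →hi
  mid=-2.49450 |R|=0.64307 →hi
  mid=-2.89394 |R|=1.17656 →lo
  mid=-2.69422 |R|=0.87115 →hi
  mid=-2.79408 |R|=1.01333 →lo
  mid=-2.74415 |R|=0.93972 →hi
  mid=-2.76912 |R|=0.97588 →hi
  mid=-2.78160 |R|=0.99444 →hi
  ...
  [-2.78531,-2.78511] ⇒ x*=-2.7853
Interval (-2.7853, 0).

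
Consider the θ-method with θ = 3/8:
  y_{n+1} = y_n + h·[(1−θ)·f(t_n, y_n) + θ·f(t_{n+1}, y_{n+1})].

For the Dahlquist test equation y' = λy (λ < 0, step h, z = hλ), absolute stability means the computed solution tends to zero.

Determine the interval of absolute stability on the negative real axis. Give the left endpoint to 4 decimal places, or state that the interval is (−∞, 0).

With y'=λy (z=hλ):
  y_{n+1} = y_n + z·[5/8·y_n + 3/8·y_{n+1}] ⇒ (1 − 3/8z)y_{n+1} = (1 + 5/8z)y_n
  Hence R(z) = (1 + 5/8z)/(1 − 3/8z).

Boundary: |R(x)|=1, x<0.
x=-0.65: |R|=0.4774
R=−1: 1+5/8x = −1+3/8x ⇒ -1/4x=2 ⇒ x=2/(-1/4)=-8.0000
Confirm numerically:
  x=-7.532: |R|=0.96941 <1
  x=-6.513: |R|=0.89201 <1
  x=-3.393: |R|=0.49315 <1
  x=-8.595: |R|=1.03522 >1
  x=-8.526: |R|=1.03133 >1
  x=-8.390: |R|=1.02352 >1
So |R|<1 on (-8.0000, 0).

z∈(-8.0000,0).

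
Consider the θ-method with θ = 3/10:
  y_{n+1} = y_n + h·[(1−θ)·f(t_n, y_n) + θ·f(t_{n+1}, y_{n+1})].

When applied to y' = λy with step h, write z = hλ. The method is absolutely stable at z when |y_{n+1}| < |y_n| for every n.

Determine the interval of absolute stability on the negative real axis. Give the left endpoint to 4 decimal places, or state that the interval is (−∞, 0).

With y'=λy (z=hλ):
  y_{n+1} = y_n + z·[7/10·y_n + 3/10·y_{n+1}] ⇒ (1 − 3/10z)y_{n+1} = (1 + 7/10z)y_n
  R(z) = (1 + 7/10z)/(1 − 3/10z).

Boundary: |R(x)|=1, x<0.
x=-0.31: |R|=0.7164
R=−1: 1+7/10x = −1+3/10x ⇒ -2/5x=2 ⇒ x=2/(-2/5)=-5.0000
Confirm numerically:
  x=-4.249: |R|=0.86794 <1
  x=-3.679: |R|=0.74882 <1
  x=-2.276: |R|=0.35251 <1
  x=-5.328: |R|=1.05049 >1
  x=-5.095: |R|=1.01503 >1
So |R|<1 on (-5.0000, 0).

z∈(-5.0000,0).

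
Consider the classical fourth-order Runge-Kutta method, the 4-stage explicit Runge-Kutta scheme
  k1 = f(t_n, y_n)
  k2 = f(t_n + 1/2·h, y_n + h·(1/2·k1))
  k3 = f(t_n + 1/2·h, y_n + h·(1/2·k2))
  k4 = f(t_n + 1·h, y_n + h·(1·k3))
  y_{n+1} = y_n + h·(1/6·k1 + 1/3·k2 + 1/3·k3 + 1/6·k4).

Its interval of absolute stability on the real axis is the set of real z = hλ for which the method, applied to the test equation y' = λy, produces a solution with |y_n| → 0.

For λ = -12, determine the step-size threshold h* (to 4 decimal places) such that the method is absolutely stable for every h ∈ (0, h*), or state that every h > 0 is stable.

(-2.7853,0); λ=-12 ⇒ h* = 0.2321.

With y'=λy (z=hλ):
  order 4, 4-stage ⇒ R(z)=1+z+z^2/2+z^3/6+z^4/24
  (e.g. R(-0.5)=0.60677, |R|=0.60677)

Find x<0 with |R(x)|<1.
x=-0.5: |R|=0.6068
|R(-2.87)|=1.1354 |R(-1.45)|=0.2773 |R(-0.59)|=0.5549
Bisect:
  x_lo=-3.5847 |R|=3.0433  x_hi=-0.0590 |R|=0.9427
  mid=-1.82187 |R|=0.28892 →hi
  mid=-2.70330 |R|=0.88325 →hi
  mid=-3.14401 |R|=1.68995 →lo
  mid=-2.92365 |R|=1.22944 →lo
  mid=-2.81347 |R|=1.04333 →lo
  mid=-2.75839 |R|=0.96018 →hi
  mid=-2.78593 |R|=1.00096 →lo
  mid=-2.77216 |R|=0.98037 →hi
  mid=-2.77904 |R|=0.99062 →hi
  mid=-2.78249 |R|=0.99578 →hi
  ...
  [-2.78550,-2.78528] ⇒ x*=-2.7853
So |R|<1 on (-2.7853, 0).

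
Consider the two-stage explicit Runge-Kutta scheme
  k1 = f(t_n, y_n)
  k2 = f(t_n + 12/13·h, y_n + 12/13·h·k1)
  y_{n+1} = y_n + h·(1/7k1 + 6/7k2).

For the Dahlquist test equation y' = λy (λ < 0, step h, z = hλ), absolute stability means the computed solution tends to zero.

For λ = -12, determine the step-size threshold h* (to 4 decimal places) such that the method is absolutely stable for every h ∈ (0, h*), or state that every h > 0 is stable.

On y'=λy, z=hλ:
  k1=λy_n ⇒ h·k1=z·y_n;  k2=λ(1+12/13z)y_n ⇒ h·k2=z(1+12/13z)y_n
  y_{n+1}/y_n = 1 + 1/7z + 6/7z(1+12/13z) = 1 + z + 72/91z²
  Hence R(z) = 1 + z + 72/91z².

Find x<0 with |R(x)|<1.
x=-1.42: |R|=1.1754
R=1: x+72/91x²=0 ⇒ x=−91/72=-1.2639; min R=1−1/(4·72/91)=0.6840>−1
Confirm numerically:
  x=-1.022: |R|=0.80440 <1
  x=-0.908: |R|=0.74432 <1
  x=-0.692: |R|=0.68688 <1
  x=-1.860: |R|=1.87727 >1
  x=-1.578: |R|=1.39218 >1
  x=-1.501: |R|=1.28159 >1
Stable set (-1.2639, 0).

(-1.2639,0); λ=-12 ⇒ h* = (91/72)/12 = 0.1053.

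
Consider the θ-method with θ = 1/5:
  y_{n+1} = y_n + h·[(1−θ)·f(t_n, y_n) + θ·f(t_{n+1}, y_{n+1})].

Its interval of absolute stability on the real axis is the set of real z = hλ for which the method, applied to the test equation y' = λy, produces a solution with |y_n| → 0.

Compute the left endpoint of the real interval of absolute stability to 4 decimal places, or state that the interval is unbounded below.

With y'=λy (z=hλ):
  y_{n+1} = y_n + z·[4/5·y_n + 1/5·y_{n+1}] ⇒ (1 − 1/5z)y_{n+1} = (1 + 4/5z)y_n
  Hence R(z) = (1 + 4/5z)/(1 − 1/5z).

Solve |R(x)|<1 on ℝ⁻.
x=-1.33: |R|=0.0506
R=−1: 1+4/5x = −1+1/5x ⇒ -3/5x=2 ⇒ x=2/(-3/5)=-3.3333
Confirm numerically:
  x=-2.442: |R|=0.64069 <1
  x=-2.071: |R|=0.46443 <1
  x=-1.513: |R|=0.16152 <1
  x=-3.821: |R|=1.16585 >1
  x=-3.576: |R|=1.08489 >1
  x=-3.454: |R|=1.04282 >1
Interval (-3.3333, 0).

left endpoint -3.3333.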